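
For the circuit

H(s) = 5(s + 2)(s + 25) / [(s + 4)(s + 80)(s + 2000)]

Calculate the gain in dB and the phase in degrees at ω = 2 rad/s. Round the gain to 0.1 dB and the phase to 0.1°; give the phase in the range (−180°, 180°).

-66.1 dB, 21.5°

At s = jω = j2:
zero (s+2): 2 + j2 → |·| = √(2²+2²) = √8 ≈ 2.8284, ∠ = arctan(2/2) ≈ 45.00°
zero (s+25): 25 + j2 → |·| = √(25²+2²) = √629 ≈ 25.08, ∠ = arctan(2/25) ≈ 4.57°
pole (s+4): 4 + j2 → |·| = √(4²+2²) = √20 ≈ 4.4721, ∠ = arctan(2/4) ≈ 26.57°
pole (s+80): 80 + j2 → |·| = √(80²+2²) = √6404 ≈ 80.025, ∠ = arctan(2/80) ≈ 1.43°
pole (s+2000): 2000 + j2 → |·| = √(2000²+2²) = √4000004 ≈ 2000, ∠ = arctan(2/2000) ≈ 0.06°
|H| = 5 · 70.936 / 7.1576e+05 ≈ 0.00049553
Gain = 20 log₁₀(0.00049553) ≈ -66.10 dB
∠H = 49.57° − 28.06° = 21.51°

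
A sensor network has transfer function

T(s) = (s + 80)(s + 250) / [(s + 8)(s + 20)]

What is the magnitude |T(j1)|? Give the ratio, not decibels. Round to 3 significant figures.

124

At s = jω = j1:
zero (s+80): 80 + j1 → |·| = √(80²+1²) = √6401 ≈ 80.006, ∠ = arctan(1/80) ≈ 0.72°
zero (s+250): 250 + j1 → |·| = √(250²+1²) = √62501 ≈ 250, ∠ = arctan(1/250) ≈ 0.23°
pole (s+8): 8 + j1 → |·| = √(8²+1²) = √65 ≈ 8.0623, ∠ = arctan(1/8) ≈ 7.13°
pole (s+20): 20 + j1 → |·| = √(20²+1²) = √401 ≈ 20.025, ∠ = arctan(1/20) ≈ 2.86°
|T| = 1 · 20002 / 161.45 ≈ 123.89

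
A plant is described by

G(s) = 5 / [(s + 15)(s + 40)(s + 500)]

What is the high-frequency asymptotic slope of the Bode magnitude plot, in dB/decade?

Each pole contributes −20 dB/decade at high frequency; each zero contributes +20 dB/decade.
Net: 0 zero(s) − 3 pole(s) → -60 dB/decade.

-60 dB/decade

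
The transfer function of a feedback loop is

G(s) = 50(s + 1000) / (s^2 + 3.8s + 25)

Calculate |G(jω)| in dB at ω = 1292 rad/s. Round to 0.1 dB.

At s = jω = j1292:
zero (s+1000): 1000 + j1292 → |·| = √(1000²+1292²) = √2669264 ≈ 1633.8, ∠ = arctan(1292/1000) ≈ 52.26°
quadratic: (j1292)² + 3.8·j1292 + 25 = -1669239 + j4909.6 → |·| ≈ 1.6692e+06, ∠ ≈ 179.83°
|G| = 50 · 1633.8 / 1.6692e+06 ≈ 0.04894
Gain = 20 log₁₀(0.04894) ≈ -26.21 dB

-26.2 dB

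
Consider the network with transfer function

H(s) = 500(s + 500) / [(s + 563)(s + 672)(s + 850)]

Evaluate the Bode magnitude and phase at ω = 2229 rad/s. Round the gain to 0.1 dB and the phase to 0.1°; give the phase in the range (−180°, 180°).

At s = jω = j2229:
zero (s+500): 500 + j2229 → |·| = √(500²+2229²) = √5218441 ≈ 2284.4, ∠ = arctan(2229/500) ≈ 77.36°
pole (s+563): 563 + j2229 → |·| = √(563²+2229²) = √5285410 ≈ 2299, ∠ = arctan(2229/563) ≈ 75.82°
pole (s+672): 672 + j2229 → |·| = √(672²+2229²) = √5420025 ≈ 2328.1, ∠ = arctan(2229/672) ≈ 73.22°
pole (s+850): 850 + j2229 → |·| = √(850²+2229²) = √5690941 ≈ 2385.6, ∠ = arctan(2229/850) ≈ 69.13°
|H| = 500 · 2284.4 / 1.2768e+10 ≈ 8.9458e-05
Gain = 20 log₁₀(8.9458e-05) ≈ -80.97 dB
∠H = 77.36° − 218.17° = -140.81°

-81.0 dB, -140.8°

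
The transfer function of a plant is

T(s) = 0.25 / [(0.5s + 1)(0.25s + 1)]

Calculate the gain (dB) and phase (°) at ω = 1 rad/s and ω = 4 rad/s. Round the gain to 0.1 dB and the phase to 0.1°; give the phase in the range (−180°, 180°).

At ω = 1 rad/s:
pole (1 + j1·0.5) = 1 + j0.5 → |·| ≈ 1.118, ∠ ≈ 26.57°
pole (1 + j1·0.25) = 1 + j0.25 → |·| ≈ 1.0308, ∠ ≈ 14.04°
|T| = 0.25 · 1 / (1.118 · 1.0308) ≈ 0.21693
Gain = 20 log₁₀(0.21693) ≈ -13.27 dB
∠T = (0°) − (26.57° + 14.04°) = -40.61°

At ω = 4 rad/s:
pole (1 + j4·0.5) = 1 + j2 → |·| ≈ 2.2361, ∠ ≈ 63.43°
pole (1 + j4·0.25) = 1 + j1 → |·| ≈ 1.4142, ∠ ≈ 45.00°
|T| = 0.25 · 1 / (2.2361 · 1.4142) ≈ 0.079057
Gain = 20 log₁₀(0.079057) ≈ -22.04 dB
∠T = (0°) − (63.43° + 45.00°) = -108.43°

ω = 1: -13.3 dB, -40.6°; ω = 4: -22.0 dB, -108.4°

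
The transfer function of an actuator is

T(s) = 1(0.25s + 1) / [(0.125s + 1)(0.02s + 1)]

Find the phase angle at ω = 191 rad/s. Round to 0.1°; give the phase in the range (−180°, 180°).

At ω = 191 rad/s:
zero (1 + j191·0.25) = 1 + j47.75 → |·| ≈ 47.76, ∠ ≈ 88.80°
pole (1 + j191·0.125) = 1 + j23.875 → |·| ≈ 23.896, ∠ ≈ 87.60°
pole (1 + j191·0.02) = 1 + j3.82 → |·| ≈ 3.9487, ∠ ≈ 75.33°
∠T = (88.80°) − (87.60° + 75.33°) = -74.13°

-74.1°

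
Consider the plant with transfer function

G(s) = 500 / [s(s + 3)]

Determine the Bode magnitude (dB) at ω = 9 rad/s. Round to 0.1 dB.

15.4 dB

At s = jω = j9:
pole (s+3): 3 + j9 → |·| = √(3²+9²) = √90 ≈ 9.4868, ∠ = arctan(9/3) ≈ 71.57°
pole at origin: |s| = 9, ∠ = 90.00° (in denominator)
|G| = 500 / 85.381 ≈ 5.8561
Gain = 20 log₁₀(5.8561) ≈ 15.35 dB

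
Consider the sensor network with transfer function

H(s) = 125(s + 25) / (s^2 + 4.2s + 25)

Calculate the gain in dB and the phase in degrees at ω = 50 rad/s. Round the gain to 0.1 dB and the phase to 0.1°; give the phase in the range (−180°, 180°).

9.0 dB, -111.7°

At s = jω = j50:
zero (s+25): 25 + j50 → |·| = √(25²+50²) = √3125 ≈ 55.902, ∠ = arctan(50/25) ≈ 63.43°
quadratic: (j50)² + 4.2·j50 + 25 = -2475 + j210 → |·| ≈ 2483.9, ∠ ≈ 175.15°
|H| = 125 · 55.902 / 2483.9 ≈ 2.8132
Gain = 20 log₁₀(2.8132) ≈ 8.98 dB
∠H = 63.43° − 175.15° = -111.72°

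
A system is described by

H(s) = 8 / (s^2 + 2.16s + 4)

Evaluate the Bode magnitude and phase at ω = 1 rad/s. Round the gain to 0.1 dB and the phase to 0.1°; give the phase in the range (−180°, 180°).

6.7 dB, -35.8°

At s = jω = j1:
quadratic: (j1)² + 2.16·j1 + 4 = 3 + j2.16 → |·| ≈ 3.6967, ∠ ≈ 35.75°
|H| = 8 / 3.6967 ≈ 2.1641
Gain = 20 log₁₀(2.1641) ≈ 6.71 dB
∠H = 0.00° − 35.75° = -35.75°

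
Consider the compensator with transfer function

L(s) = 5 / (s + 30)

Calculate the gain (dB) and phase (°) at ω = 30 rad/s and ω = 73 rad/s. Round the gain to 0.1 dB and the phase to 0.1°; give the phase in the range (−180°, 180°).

At s = jω = j30:
pole (s+30): 30 + j30 → |·| = √(30²+30²) = √1800 ≈ 42.426, ∠ = arctan(30/30) ≈ 45.00°
|L| = 5 / 42.426 ≈ 0.11785
Gain = 20 log₁₀(0.11785) ≈ -18.57 dB
∠L = 0.00° − 45.00° = -45.00°

At s = jω = j73:
pole (s+30): 30 + j73 → |·| = √(30²+73²) = √6229 ≈ 78.924, ∠ = arctan(73/30) ≈ 67.66°
|L| = 5 / 78.924 ≈ 0.063352
Gain = 20 log₁₀(0.063352) ≈ -23.96 dB
∠L = 0.00° − 67.66° = -67.66°

ω = 30: -18.6 dB, -45.0°; ω = 73: -24.0 dB, -67.7°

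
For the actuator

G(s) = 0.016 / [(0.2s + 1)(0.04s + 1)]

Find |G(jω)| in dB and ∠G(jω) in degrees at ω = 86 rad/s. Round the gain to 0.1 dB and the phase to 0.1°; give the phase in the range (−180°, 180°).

At ω = 86 rad/s:
pole (1 + j86·0.2) = 1 + j17.2 → |·| ≈ 17.229, ∠ ≈ 86.67°
pole (1 + j86·0.04) = 1 + j3.44 → |·| ≈ 3.5824, ∠ ≈ 73.79°
|G| = 0.016 · 1 / (17.229 · 3.5824) ≈ 0.00025923
Gain = 20 log₁₀(0.00025923) ≈ -71.73 dB
∠G = (0°) − (86.67° + 73.79°) = -160.46°

-71.7 dB, -160.5°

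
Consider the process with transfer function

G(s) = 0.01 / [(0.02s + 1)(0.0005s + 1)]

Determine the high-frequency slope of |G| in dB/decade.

Each pole contributes −20 dB/decade at high frequency; each zero contributes +20 dB/decade.
Net: 0 zero(s) − 2 pole(s) → -40 dB/decade.

-40 dB/decade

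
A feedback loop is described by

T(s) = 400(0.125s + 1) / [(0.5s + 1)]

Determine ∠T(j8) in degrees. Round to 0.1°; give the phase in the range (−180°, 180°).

-31.0°

At ω = 8 rad/s:
zero (1 + j8·0.125) = 1 + j1 → |·| ≈ 1.4142, ∠ ≈ 45.00°
pole (1 + j8·0.5) = 1 + j4 → |·| ≈ 4.1231, ∠ ≈ 75.96°
∠T = (45.00°) − (75.96°) = -30.96°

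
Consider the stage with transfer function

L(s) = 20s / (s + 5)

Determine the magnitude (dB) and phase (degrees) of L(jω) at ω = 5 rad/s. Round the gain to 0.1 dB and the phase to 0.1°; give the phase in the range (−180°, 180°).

23.0 dB, 45.0°

At s = jω = j5:
zero at origin: s = j5 → |·| = 5, ∠ = 90.00°
pole (s+5): 5 + j5 → |·| = √(5²+5²) = √50 ≈ 7.0711, ∠ = arctan(5/5) ≈ 45.00°
|L| = 20 · 5 / 7.0711 ≈ 14.142
Gain = 20 log₁₀(14.142) ≈ 23.01 dB
∠L = 90.00° − 45.00° = 45.00°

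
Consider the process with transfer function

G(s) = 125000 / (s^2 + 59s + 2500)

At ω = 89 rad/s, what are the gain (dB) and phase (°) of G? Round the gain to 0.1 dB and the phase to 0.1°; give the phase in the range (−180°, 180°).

At s = jω = j89:
quadratic: (j89)² + 59·j89 + 2500 = -5421 + j5251 → |·| ≈ 7547.2, ∠ ≈ 135.91°
|G| = 125000 / 7547.2 ≈ 16.562
Gain = 20 log₁₀(16.562) ≈ 24.38 dB
∠G = 0.00° − 135.91° = -135.91°

24.4 dB, -135.9°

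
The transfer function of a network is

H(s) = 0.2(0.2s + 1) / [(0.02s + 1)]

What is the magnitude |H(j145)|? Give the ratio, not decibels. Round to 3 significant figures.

At ω = 145 rad/s:
zero (1 + j145·0.2) = 1 + j29 → |·| ≈ 29.017, ∠ ≈ 88.03°
pole (1 + j145·0.02) = 1 + j2.9 → |·| ≈ 3.0676, ∠ ≈ 70.97°
|H| = 0.2 · 29.017 / (3.0676) ≈ 1.8918

1.89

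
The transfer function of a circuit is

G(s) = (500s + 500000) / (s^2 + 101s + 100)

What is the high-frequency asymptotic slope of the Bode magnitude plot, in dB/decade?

-20 dB/decade

Each pole contributes −20 dB/decade at high frequency; each zero contributes +20 dB/decade.
Net: 1 zero(s) − 2 pole(s) → -20 dB/decade.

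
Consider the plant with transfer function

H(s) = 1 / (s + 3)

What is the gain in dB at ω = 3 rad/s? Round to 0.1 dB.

-12.6 dB

At s = jω = j3:
pole (s+3): 3 + j3 → |·| = √(3²+3²) = √18 ≈ 4.2426, ∠ = arctan(3/3) ≈ 45.00°
|H| = 1 / 4.2426 ≈ 0.2357
Gain = 20 log₁₀(0.2357) ≈ -12.55 dB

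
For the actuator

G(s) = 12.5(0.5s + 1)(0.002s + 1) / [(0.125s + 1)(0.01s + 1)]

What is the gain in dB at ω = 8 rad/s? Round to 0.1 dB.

At ω = 8 rad/s:
zero (1 + j8·0.5) = 1 + j4 → |·| ≈ 4.1231, ∠ ≈ 75.96°
zero (1 + j8·0.002) = 1 + j0.016 → |·| ≈ 1.0001, ∠ ≈ 0.92°
pole (1 + j8·0.125) = 1 + j1 → |·| ≈ 1.4142, ∠ ≈ 45.00°
pole (1 + j8·0.01) = 1 + j0.08 → |·| ≈ 1.0032, ∠ ≈ 4.57°
|G| = 12.5 · 4.1231 · 1.0001 / (1.4142 · 1.0032) ≈ 36.331
Gain = 20 log₁₀(36.331) ≈ 31.21 dB

31.2 dB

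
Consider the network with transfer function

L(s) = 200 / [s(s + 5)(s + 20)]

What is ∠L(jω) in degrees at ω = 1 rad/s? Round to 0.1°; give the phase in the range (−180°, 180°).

-104.2°

At s = jω = j1:
pole (s+5): 5 + j1 → |·| = √(5²+1²) = √26 ≈ 5.099, ∠ = arctan(1/5) ≈ 11.31°
pole (s+20): 20 + j1 → |·| = √(20²+1²) = √401 ≈ 20.025, ∠ = arctan(1/20) ≈ 2.86°
pole at origin: |s| = 1, ∠ = 90.00° (in denominator)
∠L = 0.00° − 104.17° = -104.17°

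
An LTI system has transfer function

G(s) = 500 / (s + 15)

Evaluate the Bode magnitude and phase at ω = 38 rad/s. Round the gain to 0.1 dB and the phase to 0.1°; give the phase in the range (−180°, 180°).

21.8 dB, -68.5°

Substitute s = j38:
Numerator: 500 = 500 + j0
Denominator: (j38) + 15 = 15 + j38
|N| = √(500² + 0²) ≈ 500, ∠N ≈ 0.00°
|D| = √(15² + 38²) ≈ 40.853, ∠D ≈ 68.46°
|G| = 500 / 40.853 ≈ 12.239
Gain = 20 log₁₀(12.239) ≈ 21.75 dB
∠G = 0.00° − 68.46° = -68.46°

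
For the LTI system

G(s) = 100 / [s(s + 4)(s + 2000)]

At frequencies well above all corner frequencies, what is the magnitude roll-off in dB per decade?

Each pole contributes −20 dB/decade at high frequency; each zero contributes +20 dB/decade.
Net: 0 zero(s) − 3 pole(s) → -60 dB/decade.

-60 dB/decade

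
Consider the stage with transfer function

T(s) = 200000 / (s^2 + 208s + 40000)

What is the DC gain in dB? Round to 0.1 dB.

14.0 dB

T(0) = 200000 / 40000 = 5
20 log₁₀(5) ≈ 13.98 dB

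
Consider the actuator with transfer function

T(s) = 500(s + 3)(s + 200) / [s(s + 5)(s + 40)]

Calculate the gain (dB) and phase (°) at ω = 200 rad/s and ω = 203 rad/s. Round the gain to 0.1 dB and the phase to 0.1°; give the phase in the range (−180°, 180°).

ω = 200: 10.8 dB, -123.1°; ω = 203: 10.6 dB, -122.9°

At s = jω = j200:
zero (s+3): 3 + j200 → |·| = √(3²+200²) = √40009 ≈ 200.02, ∠ = arctan(200/3) ≈ 89.14°
zero (s+200): 200 + j200 → |·| = √(200²+200²) = √80000 ≈ 282.84, ∠ = arctan(200/200) ≈ 45.00°
pole (s+5): 5 + j200 → |·| = √(5²+200²) = √40025 ≈ 200.06, ∠ = arctan(200/5) ≈ 88.57°
pole (s+40): 40 + j200 → |·| = √(40²+200²) = √41600 ≈ 203.96, ∠ = arctan(200/40) ≈ 78.69°
pole at origin: |s| = 200, ∠ = 90.00° (in denominator)
|T| = 500 · 56574 / 8.1608e+06 ≈ 3.4662
Gain = 20 log₁₀(3.4662) ≈ 10.80 dB
∠T = 134.14° − 257.26° = -123.12°

At s = jω = j203:
zero (s+3): 3 + j203 → |·| = √(3²+203²) = √41218 ≈ 203.02, ∠ = arctan(203/3) ≈ 89.15°
zero (s+200): 200 + j203 → |·| = √(200²+203²) = √81209 ≈ 284.97, ∠ = arctan(203/200) ≈ 45.43°
pole (s+5): 5 + j203 → |·| = √(5²+203²) = √41234 ≈ 203.06, ∠ = arctan(203/5) ≈ 88.59°
pole (s+40): 40 + j203 → |·| = √(40²+203²) = √42809 ≈ 206.9, ∠ = arctan(203/40) ≈ 78.85°
pole at origin: |s| = 203, ∠ = 90.00° (in denominator)
|T| = 500 · 57855 / 8.5287e+06 ≈ 3.3918
Gain = 20 log₁₀(3.3918) ≈ 10.61 dB
∠T = 134.58° − 257.44° = -122.86°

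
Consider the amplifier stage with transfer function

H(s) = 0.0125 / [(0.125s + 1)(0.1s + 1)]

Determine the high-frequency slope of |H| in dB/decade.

Each pole contributes −20 dB/decade at high frequency; each zero contributes +20 dB/decade.
Net: 0 zero(s) − 2 pole(s) → -40 dB/decade.

-40 dB/decade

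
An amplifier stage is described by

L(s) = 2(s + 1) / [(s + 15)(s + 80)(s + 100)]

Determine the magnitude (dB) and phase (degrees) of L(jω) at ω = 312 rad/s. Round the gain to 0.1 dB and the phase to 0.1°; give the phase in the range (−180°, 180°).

-94.5 dB, -145.3°

At s = jω = j312:
zero (s+1): 1 + j312 → |·| = √(1²+312²) = √97345 ≈ 312, ∠ = arctan(312/1) ≈ 89.82°
pole (s+15): 15 + j312 → |·| = √(15²+312²) = √97569 ≈ 312.36, ∠ = arctan(312/15) ≈ 87.25°
pole (s+80): 80 + j312 → |·| = √(80²+312²) = √103744 ≈ 322.09, ∠ = arctan(312/80) ≈ 75.62°
pole (s+100): 100 + j312 → |·| = √(100²+312²) = √107344 ≈ 327.63, ∠ = arctan(312/100) ≈ 72.23°
|L| = 2 · 312 / 3.2962e+07 ≈ 1.8931e-05
Gain = 20 log₁₀(1.8931e-05) ≈ -94.46 dB
∠L = 89.82° − 235.10° = -145.28°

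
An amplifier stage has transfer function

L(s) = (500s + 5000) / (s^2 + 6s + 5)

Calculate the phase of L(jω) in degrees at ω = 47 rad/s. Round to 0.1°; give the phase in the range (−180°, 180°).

-94.7°

Substitute s = j47:
Numerator: 500(j47) + 5000 = 5000 + j23500
Denominator: (j47)^2 + 6(j47) + 5 = -2204 + j282
|N| = √(5000² + 23500²) ≈ 24026, ∠N ≈ 77.99°
|D| = √(2204² + 282²) ≈ 2222, ∠D ≈ 172.71°
∠L = 77.99° − 172.71° = -94.72°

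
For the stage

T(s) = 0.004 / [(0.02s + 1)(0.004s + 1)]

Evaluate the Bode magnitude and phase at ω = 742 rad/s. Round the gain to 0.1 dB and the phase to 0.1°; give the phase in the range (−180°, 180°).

At ω = 742 rad/s:
pole (1 + j742·0.02) = 1 + j14.84 → |·| ≈ 14.874, ∠ ≈ 86.14°
pole (1 + j742·0.004) = 1 + j2.968 → |·| ≈ 3.1319, ∠ ≈ 71.38°
|T| = 0.004 · 1 / (14.874 · 3.1319) ≈ 8.5867e-05
Gain = 20 log₁₀(8.5867e-05) ≈ -81.32 dB
∠T = (0°) − (86.14° + 71.38°) = -157.52°

-81.3 dB, -157.5°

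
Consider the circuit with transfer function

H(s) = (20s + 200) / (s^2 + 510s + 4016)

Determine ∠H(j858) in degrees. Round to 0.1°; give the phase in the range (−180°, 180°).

-59.8°

Substitute s = j858:
Numerator: 20(j858) + 200 = 200 + j17160
Denominator: (j858)^2 + 510(j858) + 4016 = -732148 + j437580
|N| = √(200² + 17160²) ≈ 17161, ∠N ≈ 89.33°
|D| = √(732148² + 437580²) ≈ 8.5295e+05, ∠D ≈ 149.13°
∠H = 89.33° − 149.13° = -59.80°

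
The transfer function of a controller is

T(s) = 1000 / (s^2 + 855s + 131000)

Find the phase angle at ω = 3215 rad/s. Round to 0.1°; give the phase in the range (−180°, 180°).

-164.9°

Substitute s = j3215:
Numerator: 1000 = 1000 + j0
Denominator: (j3215)^2 + 855(j3215) + 131000 = -10205225 + j2748825
|N| = √(1000² + 0²) ≈ 1000, ∠N ≈ 0.00°
|D| = √(10205225² + 2748825²) ≈ 1.0569e+07, ∠D ≈ 164.92°
∠T = 0.00° − 164.92° = -164.92°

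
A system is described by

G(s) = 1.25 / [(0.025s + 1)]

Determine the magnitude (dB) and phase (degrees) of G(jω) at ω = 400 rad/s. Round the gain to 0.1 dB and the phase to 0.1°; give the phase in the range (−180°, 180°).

At ω = 400 rad/s:
pole (1 + j400·0.025) = 1 + j10 → |·| ≈ 10.05, ∠ ≈ 84.29°
|G| = 1.25 · 1 / (10.05) ≈ 0.12438
Gain = 20 log₁₀(0.12438) ≈ -18.10 dB
∠G = (0°) − (84.29°) = -84.29°

-18.1 dB, -84.3°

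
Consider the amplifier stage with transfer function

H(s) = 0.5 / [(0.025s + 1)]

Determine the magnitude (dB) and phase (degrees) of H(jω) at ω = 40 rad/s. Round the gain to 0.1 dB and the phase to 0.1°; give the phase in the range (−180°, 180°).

-9.0 dB, -45.0°

At ω = 40 rad/s:
pole (1 + j40·0.025) = 1 + j1 → |·| ≈ 1.4142, ∠ ≈ 45.00°
|H| = 0.5 · 1 / (1.4142) ≈ 0.35356
Gain = 20 log₁₀(0.35356) ≈ -9.03 dB
∠H = (0°) − (45.00°) = -45.00°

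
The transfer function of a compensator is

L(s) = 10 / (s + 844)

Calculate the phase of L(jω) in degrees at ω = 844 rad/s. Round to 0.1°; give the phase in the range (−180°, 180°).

At s = jω = j844:
pole (s+844): 844 + j844 → |·| = √(844²+844²) = √1424672 ≈ 1193.6, ∠ = arctan(844/844) ≈ 45.00°
∠L = 0.00° − 45.00° = -45.00°

-45.0°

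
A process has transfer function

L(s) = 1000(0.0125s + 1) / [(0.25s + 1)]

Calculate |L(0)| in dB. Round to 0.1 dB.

60.0 dB

L(0) = 1000 · 1 / 1 = 1000
20 log₁₀(1000) ≈ 60.00 dB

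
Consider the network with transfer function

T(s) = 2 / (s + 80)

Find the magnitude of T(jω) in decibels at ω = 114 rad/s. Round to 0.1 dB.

At s = jω = j114:
pole (s+80): 80 + j114 → |·| = √(80²+114²) = √19396 ≈ 139.27, ∠ = arctan(114/80) ≈ 54.94°
|T| = 2 / 139.27 ≈ 0.014361
Gain = 20 log₁₀(0.014361) ≈ -36.86 dB

-36.9 dB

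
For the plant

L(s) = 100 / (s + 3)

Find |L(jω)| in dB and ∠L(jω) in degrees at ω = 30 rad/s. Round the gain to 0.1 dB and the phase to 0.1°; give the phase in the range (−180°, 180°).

10.4 dB, -84.3°

At s = jω = j30:
pole (s+3): 3 + j30 → |·| = √(3²+30²) = √909 ≈ 30.15, ∠ = arctan(30/3) ≈ 84.29°
|L| = 100 / 30.15 ≈ 3.3167
Gain = 20 log₁₀(3.3167) ≈ 10.41 dB
∠L = 0.00° − 84.29° = -84.29°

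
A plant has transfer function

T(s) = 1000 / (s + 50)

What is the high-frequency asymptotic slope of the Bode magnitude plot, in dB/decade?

Each pole contributes −20 dB/decade at high frequency; each zero contributes +20 dB/decade.
Net: 0 zero(s) − 1 pole(s) → -20 dB/decade.

-20 dB/decade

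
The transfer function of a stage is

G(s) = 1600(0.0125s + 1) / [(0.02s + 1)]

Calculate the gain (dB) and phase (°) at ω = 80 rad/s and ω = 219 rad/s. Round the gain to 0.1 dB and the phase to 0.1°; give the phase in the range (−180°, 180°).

At ω = 80 rad/s:
zero (1 + j80·0.0125) = 1 + j1 → |·| ≈ 1.4142, ∠ ≈ 45.00°
pole (1 + j80·0.02) = 1 + j1.6 → |·| ≈ 1.8868, ∠ ≈ 57.99°
|G| = 1600 · 1.4142 / (1.8868) ≈ 1199.2
Gain = 20 log₁₀(1199.2) ≈ 61.58 dB
∠G = (45.00°) − (57.99°) = -12.99°

At ω = 219 rad/s:
zero (1 + j219·0.0125) = 1 + j2.7375 → |·| ≈ 2.9144, ∠ ≈ 69.93°
pole (1 + j219·0.02) = 1 + j4.38 → |·| ≈ 4.4927, ∠ ≈ 77.14°
|G| = 1600 · 2.9144 / (4.4927) ≈ 1037.9
Gain = 20 log₁₀(1037.9) ≈ 60.32 dB
∠G = (69.93°) − (77.14°) = -7.21°

ω = 80: 61.6 dB, -13.0°; ω = 219: 60.3 dB, -7.2°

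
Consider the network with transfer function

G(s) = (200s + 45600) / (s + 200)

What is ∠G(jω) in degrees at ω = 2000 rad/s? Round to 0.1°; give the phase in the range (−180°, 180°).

Substitute s = j2000:
Numerator: 200(j2000) + 45600 = 45600 + j400000
Denominator: (j2000) + 200 = 200 + j2000
|N| = √(45600² + 400000²) ≈ 4.0259e+05, ∠N ≈ 83.50°
|D| = √(200² + 2000²) ≈ 2010, ∠D ≈ 84.29°
∠G = 83.50° − 84.29° = -0.79°

-0.8°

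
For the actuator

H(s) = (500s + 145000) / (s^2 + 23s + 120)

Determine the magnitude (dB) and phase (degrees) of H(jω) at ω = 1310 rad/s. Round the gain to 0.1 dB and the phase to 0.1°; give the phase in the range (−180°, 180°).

Substitute s = j1310:
Numerator: 500(j1310) + 145000 = 145000 + j655000
Denominator: (j1310)^2 + 23(j1310) + 120 = -1715980 + j30130
|N| = √(145000² + 655000²) ≈ 6.7086e+05, ∠N ≈ 77.52°
|D| = √(1715980² + 30130²) ≈ 1.7162e+06, ∠D ≈ 178.99°
|H| = 6.7086e+05 / 1.7162e+06 ≈ 0.3909
Gain = 20 log₁₀(0.3909) ≈ -8.16 dB
∠H = 77.52° − 178.99° = -101.47°

-8.2 dB, -101.5°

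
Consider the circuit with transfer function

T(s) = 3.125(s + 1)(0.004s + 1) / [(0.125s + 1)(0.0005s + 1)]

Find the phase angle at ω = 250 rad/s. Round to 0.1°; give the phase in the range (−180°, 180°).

39.5°

At ω = 250 rad/s:
zero (1 + j250·1) = 1 + j250 → |·| ≈ 250, ∠ ≈ 89.77°
zero (1 + j250·0.004) = 1 + j1 → |·| ≈ 1.4142, ∠ ≈ 45.00°
pole (1 + j250·0.125) = 1 + j31.25 → |·| ≈ 31.266, ∠ ≈ 88.17°
pole (1 + j250·0.0005) = 1 + j0.125 → |·| ≈ 1.0078, ∠ ≈ 7.13°
∠T = (89.77° + 45.00°) − (88.17° + 7.13°) = 39.47°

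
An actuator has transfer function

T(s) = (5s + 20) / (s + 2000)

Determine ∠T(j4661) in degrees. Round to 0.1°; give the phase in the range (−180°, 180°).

Substitute s = j4661:
Numerator: 5(j4661) + 20 = 20 + j23305
Denominator: (j4661) + 2000 = 2000 + j4661
|N| = √(20² + 23305²) ≈ 23305, ∠N ≈ 89.95°
|D| = √(2000² + 4661²) ≈ 5072, ∠D ≈ 66.78°
∠T = 89.95° − 66.78° = 23.17°

23.2°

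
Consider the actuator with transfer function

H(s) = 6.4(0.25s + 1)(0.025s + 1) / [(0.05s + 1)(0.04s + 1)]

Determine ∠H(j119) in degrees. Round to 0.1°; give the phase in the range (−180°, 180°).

At ω = 119 rad/s:
zero (1 + j119·0.25) = 1 + j29.75 → |·| ≈ 29.767, ∠ ≈ 88.07°
zero (1 + j119·0.025) = 1 + j2.975 → |·| ≈ 3.1386, ∠ ≈ 71.42°
pole (1 + j119·0.05) = 1 + j5.95 → |·| ≈ 6.0334, ∠ ≈ 80.46°
pole (1 + j119·0.04) = 1 + j4.76 → |·| ≈ 4.8639, ∠ ≈ 78.14°
∠H = (88.07° + 71.42°) − (80.46° + 78.14°) = 0.89°

0.9°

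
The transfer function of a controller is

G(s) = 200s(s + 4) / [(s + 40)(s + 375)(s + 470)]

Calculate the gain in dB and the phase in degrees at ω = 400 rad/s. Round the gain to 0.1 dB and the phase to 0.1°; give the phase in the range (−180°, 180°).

At s = jω = j400:
zero (s+4): 4 + j400 → |·| = √(4²+400²) = √160016 ≈ 400.02, ∠ = arctan(400/4) ≈ 89.43°
zero at origin: s = j400 → |·| = 400, ∠ = 90.00°
pole (s+40): 40 + j400 → |·| = √(40²+400²) = √161600 ≈ 402, ∠ = arctan(400/40) ≈ 84.29°
pole (s+375): 375 + j400 → |·| = √(375²+400²) = √300625 ≈ 548.29, ∠ = arctan(400/375) ≈ 46.85°
pole (s+470): 470 + j400 → |·| = √(470²+400²) = √380900 ≈ 617.17, ∠ = arctan(400/470) ≈ 40.40°
|G| = 200 · 1.6001e+05 / 1.3603e+08 ≈ 0.23526
Gain = 20 log₁₀(0.23526) ≈ -12.57 dB
∠G = 179.43° − 171.54° = 7.89°

-12.6 dB, 7.9°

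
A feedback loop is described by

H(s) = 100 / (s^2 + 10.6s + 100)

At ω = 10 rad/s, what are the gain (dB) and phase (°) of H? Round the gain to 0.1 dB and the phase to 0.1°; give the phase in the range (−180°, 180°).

At s = jω = j10:
quadratic: (j10)² + 10.6·j10 + 100 = 0 + j106 → |·| ≈ 106, ∠ ≈ 90.00°
|H| = 100 / 106 ≈ 0.9434
Gain = 20 log₁₀(0.9434) ≈ -0.51 dB
∠H = 0.00° − 90.00° = -90.00°

-0.5 dB, -90.0°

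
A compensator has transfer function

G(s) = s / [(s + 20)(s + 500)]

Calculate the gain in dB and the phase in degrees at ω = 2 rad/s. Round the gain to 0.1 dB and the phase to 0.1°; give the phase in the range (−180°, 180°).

At s = jω = j2:
zero at origin: s = j2 → |·| = 2, ∠ = 90.00°
pole (s+20): 20 + j2 → |·| = √(20²+2²) = √404 ≈ 20.1, ∠ = arctan(2/20) ≈ 5.71°
pole (s+500): 500 + j2 → |·| = √(500²+2²) = √250004 ≈ 500, ∠ = arctan(2/500) ≈ 0.23°
|G| = 1 · 2 / 10050 ≈ 0.000199
Gain = 20 log₁₀(0.000199) ≈ -74.02 dB
∠G = 90.00° − 5.94° = 84.06°

-74.0 dB, 84.1°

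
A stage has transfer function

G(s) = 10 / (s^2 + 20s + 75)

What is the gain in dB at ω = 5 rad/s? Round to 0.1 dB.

Substitute s = j5:
Numerator: 10 = 10 + j0
Denominator: (j5)^2 + 20(j5) + 75 = 50 + j100
|N| = √(10² + 0²) ≈ 10, ∠N ≈ 0.00°
|D| = √(50² + 100²) ≈ 111.8, ∠D ≈ 63.43°
|G| = 10 / 111.8 ≈ 0.089445
Gain = 20 log₁₀(0.089445) ≈ -20.97 dB

-21.0 dB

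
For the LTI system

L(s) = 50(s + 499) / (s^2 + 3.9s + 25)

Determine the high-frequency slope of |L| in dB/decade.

Each pole contributes −20 dB/decade at high frequency; each zero contributes +20 dB/decade.
Net: 1 zero(s) − 2 pole(s) → -20 dB/decade.

-20 dB/decade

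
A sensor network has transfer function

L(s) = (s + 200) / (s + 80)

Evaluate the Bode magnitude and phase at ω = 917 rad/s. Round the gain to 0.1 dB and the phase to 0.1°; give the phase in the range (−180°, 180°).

Substitute s = j917:
Numerator: (j917) + 200 = 200 + j917
Denominator: (j917) + 80 = 80 + j917
|N| = √(200² + 917²) ≈ 938.56, ∠N ≈ 77.70°
|D| = √(80² + 917²) ≈ 920.48, ∠D ≈ 85.01°
|L| = 938.56 / 920.48 ≈ 1.0196
Gain = 20 log₁₀(1.0196) ≈ 0.17 dB
∠L = 77.70° − 85.01° = -7.31°

0.2 dB, -7.3°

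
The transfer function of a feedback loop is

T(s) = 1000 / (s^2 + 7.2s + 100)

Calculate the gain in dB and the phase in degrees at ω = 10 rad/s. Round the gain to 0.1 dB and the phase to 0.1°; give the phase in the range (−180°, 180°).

22.9 dB, -90.0°

At s = jω = j10:
quadratic: (j10)² + 7.2·j10 + 100 = 0 + j72 → |·| ≈ 72, ∠ ≈ 90.00°
|T| = 1000 / 72 ≈ 13.889
Gain = 20 log₁₀(13.889) ≈ 22.85 dB
∠T = 0.00° − 90.00° = -90.00°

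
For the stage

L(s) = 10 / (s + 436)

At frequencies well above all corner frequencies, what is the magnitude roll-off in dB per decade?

Each pole contributes −20 dB/decade at high frequency; each zero contributes +20 dB/decade.
Net: 0 zero(s) − 1 pole(s) → -20 dB/decade.

-20 dB/decade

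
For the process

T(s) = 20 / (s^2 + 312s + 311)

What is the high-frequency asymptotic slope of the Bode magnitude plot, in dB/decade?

Each pole contributes −20 dB/decade at high frequency; each zero contributes +20 dB/decade.
Net: 0 zero(s) − 2 pole(s) → -40 dB/decade.

-40 dB/decade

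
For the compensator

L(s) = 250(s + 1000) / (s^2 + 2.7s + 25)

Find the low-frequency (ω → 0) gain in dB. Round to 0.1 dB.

L(0) = 250·1000 / 25 = 10000
20 log₁₀(10000) ≈ 80.00 dB

80.0 dB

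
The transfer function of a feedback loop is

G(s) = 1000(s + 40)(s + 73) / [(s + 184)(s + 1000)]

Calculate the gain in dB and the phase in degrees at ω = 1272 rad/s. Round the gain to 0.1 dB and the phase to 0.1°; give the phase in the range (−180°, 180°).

57.8 dB, 41.3°

At s = jω = j1272:
zero (s+40): 40 + j1272 → |·| = √(40²+1272²) = √1619584 ≈ 1272.6, ∠ = arctan(1272/40) ≈ 88.20°
zero (s+73): 73 + j1272 → |·| = √(73²+1272²) = √1623313 ≈ 1274.1, ∠ = arctan(1272/73) ≈ 86.72°
pole (s+184): 184 + j1272 → |·| = √(184²+1272²) = √1651840 ≈ 1285.2, ∠ = arctan(1272/184) ≈ 81.77°
pole (s+1000): 1000 + j1272 → |·| = √(1000²+1272²) = √2617984 ≈ 1618, ∠ = arctan(1272/1000) ≈ 51.83°
|G| = 1000 · 1.6214e+06 / 2.0795e+06 ≈ 779.71
Gain = 20 log₁₀(779.71) ≈ 57.84 dB
∠G = 174.92° − 133.60° = 41.32°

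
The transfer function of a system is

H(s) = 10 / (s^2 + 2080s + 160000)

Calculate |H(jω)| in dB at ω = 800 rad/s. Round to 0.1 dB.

Substitute s = j800:
Numerator: 10 = 10 + j0
Denominator: (j800)^2 + 2080(j800) + 160000 = -480000 + j1664000
|N| = √(10² + 0²) ≈ 10, ∠N ≈ 0.00°
|D| = √(480000² + 1664000²) ≈ 1.7318e+06, ∠D ≈ 106.09°
|H| = 10 / 1.7318e+06 ≈ 5.7743e-06
Gain = 20 log₁₀(5.7743e-06) ≈ -104.77 dB

-104.8 dB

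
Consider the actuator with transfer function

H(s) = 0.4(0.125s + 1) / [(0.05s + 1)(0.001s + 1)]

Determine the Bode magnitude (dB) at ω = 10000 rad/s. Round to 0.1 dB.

-20.0 dB

At ω = 10000 rad/s:
zero (1 + j10000·0.125) = 1 + j1250 → |·| ≈ 1250, ∠ ≈ 89.95°
pole (1 + j10000·0.05) = 1 + j500 → |·| ≈ 500, ∠ ≈ 89.89°
pole (1 + j10000·0.001) = 1 + j10 → |·| ≈ 10.05, ∠ ≈ 84.29°
|H| = 0.4 · 1250 / (500 · 10.05) ≈ 0.099502
Gain = 20 log₁₀(0.099502) ≈ -20.04 dB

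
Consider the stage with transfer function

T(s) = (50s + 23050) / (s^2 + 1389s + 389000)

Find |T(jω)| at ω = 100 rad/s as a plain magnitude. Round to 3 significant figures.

Substitute s = j100:
Numerator: 50(j100) + 23050 = 23050 + j5000
Denominator: (j100)^2 + 1389(j100) + 389000 = 379000 + j138900
|N| = √(23050² + 5000²) ≈ 23586, ∠N ≈ 12.24°
|D| = √(379000² + 138900²) ≈ 4.0365e+05, ∠D ≈ 20.13°
|T| = 23586 / 4.0365e+05 ≈ 0.058432

0.0584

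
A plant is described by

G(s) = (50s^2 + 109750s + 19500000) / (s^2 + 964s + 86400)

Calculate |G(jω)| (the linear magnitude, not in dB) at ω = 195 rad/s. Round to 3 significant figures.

Substitute s = j195:
Numerator: 50(j195)^2 + 109750(j195) + 19500000 = 17598750 + j21401250
Denominator: (j195)^2 + 964(j195) + 86400 = 48375 + j187980
|N| = √(17598750² + 21401250²) ≈ 2.7708e+07, ∠N ≈ 50.57°
|D| = √(48375² + 187980²) ≈ 1.941e+05, ∠D ≈ 75.57°
|G| = 2.7708e+07 / 1.941e+05 ≈ 142.75

143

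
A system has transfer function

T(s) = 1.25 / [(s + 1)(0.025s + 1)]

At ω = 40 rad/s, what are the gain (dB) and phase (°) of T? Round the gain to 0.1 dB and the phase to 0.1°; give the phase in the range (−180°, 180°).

-33.1 dB, -133.6°

At ω = 40 rad/s:
pole (1 + j40·1) = 1 + j40 → |·| ≈ 40.012, ∠ ≈ 88.57°
pole (1 + j40·0.025) = 1 + j1 → |·| ≈ 1.4142, ∠ ≈ 45.00°
|T| = 1.25 · 1 / (40.012 · 1.4142) ≈ 0.022091
Gain = 20 log₁₀(0.022091) ≈ -33.12 dB
∠T = (0°) − (88.57° + 45.00°) = -133.57°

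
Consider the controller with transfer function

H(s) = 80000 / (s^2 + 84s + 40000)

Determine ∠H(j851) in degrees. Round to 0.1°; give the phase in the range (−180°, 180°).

At s = jω = j851:
quadratic: (j851)² + 84·j851 + 40000 = -684201 + j71484 → |·| ≈ 6.8793e+05, ∠ ≈ 174.04°
∠H = 0.00° − 174.04° = -174.04°

-174.0°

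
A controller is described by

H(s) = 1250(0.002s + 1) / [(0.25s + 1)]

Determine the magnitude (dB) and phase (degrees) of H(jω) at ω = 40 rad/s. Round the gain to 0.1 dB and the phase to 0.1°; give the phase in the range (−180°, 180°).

At ω = 40 rad/s:
zero (1 + j40·0.002) = 1 + j0.08 → |·| ≈ 1.0032, ∠ ≈ 4.57°
pole (1 + j40·0.25) = 1 + j10 → |·| ≈ 10.05, ∠ ≈ 84.29°
|H| = 1250 · 1.0032 / (10.05) ≈ 124.78
Gain = 20 log₁₀(124.78) ≈ 41.92 dB
∠H = (4.57°) − (84.29°) = -79.72°

41.9 dB, -79.7°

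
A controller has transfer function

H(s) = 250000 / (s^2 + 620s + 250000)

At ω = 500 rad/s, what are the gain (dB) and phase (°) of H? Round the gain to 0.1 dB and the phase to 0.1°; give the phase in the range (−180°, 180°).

At s = jω = j500:
quadratic: (j500)² + 620·j500 + 250000 = 0 + j310000 → |·| ≈ 3.1e+05, ∠ ≈ 90.00°
|H| = 250000 / 3.1e+05 ≈ 0.80645
Gain = 20 log₁₀(0.80645) ≈ -1.87 dB
∠H = 0.00° − 90.00° = -90.00°

-1.9 dB, -90.0°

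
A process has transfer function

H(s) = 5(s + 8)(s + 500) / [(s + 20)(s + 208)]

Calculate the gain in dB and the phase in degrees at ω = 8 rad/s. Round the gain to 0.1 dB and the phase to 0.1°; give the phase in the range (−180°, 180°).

At s = jω = j8:
zero (s+8): 8 + j8 → |·| = √(8²+8²) = √128 ≈ 11.314, ∠ = arctan(8/8) ≈ 45.00°
zero (s+500): 500 + j8 → |·| = √(500²+8²) = √250064 ≈ 500.06, ∠ = arctan(8/500) ≈ 0.92°
pole (s+20): 20 + j8 → |·| = √(20²+8²) = √464 ≈ 21.541, ∠ = arctan(8/20) ≈ 21.80°
pole (s+208): 208 + j8 → |·| = √(208²+8²) = √43328 ≈ 208.15, ∠ = arctan(8/208) ≈ 2.20°
|H| = 5 · 5657.7 / 4483.8 ≈ 6.309
Gain = 20 log₁₀(6.309) ≈ 16.00 dB
∠H = 45.92° − 24.00° = 21.92°

16.0 dB, 21.9°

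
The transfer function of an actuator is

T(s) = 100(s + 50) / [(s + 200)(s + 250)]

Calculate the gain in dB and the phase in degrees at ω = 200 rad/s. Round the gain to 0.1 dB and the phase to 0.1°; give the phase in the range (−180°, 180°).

-12.9 dB, -7.7°

At s = jω = j200:
zero (s+50): 50 + j200 → |·| = √(50²+200²) = √42500 ≈ 206.16, ∠ = arctan(200/50) ≈ 75.96°
pole (s+200): 200 + j200 → |·| = √(200²+200²) = √80000 ≈ 282.84, ∠ = arctan(200/200) ≈ 45.00°
pole (s+250): 250 + j200 → |·| = √(250²+200²) = √102500 ≈ 320.16, ∠ = arctan(200/250) ≈ 38.66°
|T| = 100 · 206.16 / 90554 ≈ 0.22767
Gain = 20 log₁₀(0.22767) ≈ -12.85 dB
∠T = 75.96° − 83.66° = -7.70°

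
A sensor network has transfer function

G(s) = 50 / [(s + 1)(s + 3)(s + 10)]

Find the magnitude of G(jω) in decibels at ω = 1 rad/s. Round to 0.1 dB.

At s = jω = j1:
pole (s+1): 1 + j1 → |·| = √(1²+1²) = √2 ≈ 1.4142, ∠ = arctan(1/1) ≈ 45.00°
pole (s+3): 3 + j1 → |·| = √(3²+1²) = √10 ≈ 3.1623, ∠ = arctan(1/3) ≈ 18.43°
pole (s+10): 10 + j1 → |·| = √(10²+1²) = √101 ≈ 10.05, ∠ = arctan(1/10) ≈ 5.71°
|G| = 50 / 44.945 ≈ 1.1125
Gain = 20 log₁₀(1.1125) ≈ 0.93 dB

0.9 dB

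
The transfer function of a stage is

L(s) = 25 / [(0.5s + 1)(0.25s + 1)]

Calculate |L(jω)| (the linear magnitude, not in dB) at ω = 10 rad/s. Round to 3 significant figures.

1.82

At ω = 10 rad/s:
pole (1 + j10·0.5) = 1 + j5 → |·| ≈ 5.099, ∠ ≈ 78.69°
pole (1 + j10·0.25) = 1 + j2.5 → |·| ≈ 2.6926, ∠ ≈ 68.20°
|L| = 25 · 1 / (5.099 · 2.6926) ≈ 1.8209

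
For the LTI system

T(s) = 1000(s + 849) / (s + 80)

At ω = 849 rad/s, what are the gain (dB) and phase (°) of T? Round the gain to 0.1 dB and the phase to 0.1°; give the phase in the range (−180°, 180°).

63.0 dB, -39.6°

At s = jω = j849:
zero (s+849): 849 + j849 → |·| = √(849²+849²) = √1441602 ≈ 1200.7, ∠ = arctan(849/849) ≈ 45.00°
pole (s+80): 80 + j849 → |·| = √(80²+849²) = √727201 ≈ 852.76, ∠ = arctan(849/80) ≈ 84.62°
|T| = 1000 · 1200.7 / 852.76 ≈ 1408
Gain = 20 log₁₀(1408) ≈ 62.97 dB
∠T = 45.00° − 84.62° = -39.62°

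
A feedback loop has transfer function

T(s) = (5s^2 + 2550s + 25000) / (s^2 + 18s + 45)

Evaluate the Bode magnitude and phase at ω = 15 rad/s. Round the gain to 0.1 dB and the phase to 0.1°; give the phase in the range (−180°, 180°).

42.9 dB, -65.7°

Substitute s = j15:
Numerator: 5(j15)^2 + 2550(j15) + 25000 = 23875 + j38250
Denominator: (j15)^2 + 18(j15) + 45 = -180 + j270
|N| = √(23875² + 38250²) ≈ 45090, ∠N ≈ 58.03°
|D| = √(180² + 270²) ≈ 324.5, ∠D ≈ 123.69°
|T| = 45090 / 324.5 ≈ 138.95
Gain = 20 log₁₀(138.95) ≈ 42.86 dB
∠T = 58.03° − 123.69° = -65.66°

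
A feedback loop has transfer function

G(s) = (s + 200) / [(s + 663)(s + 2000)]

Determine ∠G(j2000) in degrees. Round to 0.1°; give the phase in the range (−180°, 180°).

At s = jω = j2000:
zero (s+200): 200 + j2000 → |·| = √(200²+2000²) = √4040000 ≈ 2010, ∠ = arctan(2000/200) ≈ 84.29°
pole (s+663): 663 + j2000 → |·| = √(663²+2000²) = √4439569 ≈ 2107, ∠ = arctan(2000/663) ≈ 71.66°
pole (s+2000): 2000 + j2000 → |·| = √(2000²+2000²) = √8000000 ≈ 2828.4, ∠ = arctan(2000/2000) ≈ 45.00°
∠G = 84.29° − 116.66° = -32.37°

-32.4°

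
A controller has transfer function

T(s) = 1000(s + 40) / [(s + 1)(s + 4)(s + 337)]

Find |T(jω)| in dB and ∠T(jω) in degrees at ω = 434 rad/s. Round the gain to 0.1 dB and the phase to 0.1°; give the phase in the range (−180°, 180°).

At s = jω = j434:
zero (s+40): 40 + j434 → |·| = √(40²+434²) = √189956 ≈ 435.84, ∠ = arctan(434/40) ≈ 84.73°
pole (s+1): 1 + j434 → |·| = √(1²+434²) = √188357 ≈ 434, ∠ = arctan(434/1) ≈ 89.87°
pole (s+4): 4 + j434 → |·| = √(4²+434²) = √188372 ≈ 434.02, ∠ = arctan(434/4) ≈ 89.47°
pole (s+337): 337 + j434 → |·| = √(337²+434²) = √301925 ≈ 549.48, ∠ = arctan(434/337) ≈ 52.17°
|T| = 1000 · 435.84 / 1.035e+08 ≈ 0.004211
Gain = 20 log₁₀(0.004211) ≈ -47.51 dB
∠T = 84.73° − 231.51° = -146.78°

-47.5 dB, -146.8°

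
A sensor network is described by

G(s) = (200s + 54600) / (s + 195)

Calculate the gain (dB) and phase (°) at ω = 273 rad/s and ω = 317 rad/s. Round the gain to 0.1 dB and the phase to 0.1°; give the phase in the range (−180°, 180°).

Substitute s = j273:
Numerator: 200(j273) + 54600 = 54600 + j54600
Denominator: (j273) + 195 = 195 + j273
|N| = √(54600² + 54600²) ≈ 77216, ∠N ≈ 45.00°
|D| = √(195² + 273²) ≈ 335.49, ∠D ≈ 54.46°
|G| = 77216 / 335.49 ≈ 230.16
Gain = 20 log₁₀(230.16) ≈ 47.24 dB
∠G = 45.00° − 54.46° = -9.46°

Substitute s = j317:
Numerator: 200(j317) + 54600 = 54600 + j63400
Denominator: (j317) + 195 = 195 + j317
|N| = √(54600² + 63400²) ≈ 83670, ∠N ≈ 49.27°
|D| = √(195² + 317²) ≈ 372.17, ∠D ≈ 58.40°
|G| = 83670 / 372.17 ≈ 224.82
Gain = 20 log₁₀(224.82) ≈ 47.04 dB
∠G = 49.27° − 58.40° = -9.13°

ω = 273: 47.2 dB, -9.5°; ω = 317: 47.0 dB, -9.1°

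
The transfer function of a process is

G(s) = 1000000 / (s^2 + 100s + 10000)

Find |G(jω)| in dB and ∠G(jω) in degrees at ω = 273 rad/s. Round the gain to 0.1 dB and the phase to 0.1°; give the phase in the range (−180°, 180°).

At s = jω = j273:
quadratic: (j273)² + 100·j273 + 10000 = -64529 + j27300 → |·| ≈ 70066, ∠ ≈ 157.07°
|G| = 1000000 / 70066 ≈ 14.272
Gain = 20 log₁₀(14.272) ≈ 23.09 dB
∠G = 0.00° − 157.07° = -157.07°

23.1 dB, -157.1°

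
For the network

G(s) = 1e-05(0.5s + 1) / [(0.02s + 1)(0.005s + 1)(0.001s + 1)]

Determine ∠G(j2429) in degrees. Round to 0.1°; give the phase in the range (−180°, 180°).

At ω = 2429 rad/s:
zero (1 + j2429·0.5) = 1 + j1214.5 → |·| ≈ 1214.5, ∠ ≈ 89.95°
pole (1 + j2429·0.02) = 1 + j48.58 → |·| ≈ 48.59, ∠ ≈ 88.82°
pole (1 + j2429·0.005) = 1 + j12.145 → |·| ≈ 12.186, ∠ ≈ 85.29°
pole (1 + j2429·0.001) = 1 + j2.429 → |·| ≈ 2.6268, ∠ ≈ 67.62°
∠G = (89.95°) − (88.82° + 85.29° + 67.62°) = -151.78°

-151.8°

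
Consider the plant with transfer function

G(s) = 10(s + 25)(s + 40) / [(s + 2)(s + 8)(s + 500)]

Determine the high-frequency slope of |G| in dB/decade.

Each pole contributes −20 dB/decade at high frequency; each zero contributes +20 dB/decade.
Net: 2 zero(s) − 3 pole(s) → -20 dB/decade.

-20 dB/decade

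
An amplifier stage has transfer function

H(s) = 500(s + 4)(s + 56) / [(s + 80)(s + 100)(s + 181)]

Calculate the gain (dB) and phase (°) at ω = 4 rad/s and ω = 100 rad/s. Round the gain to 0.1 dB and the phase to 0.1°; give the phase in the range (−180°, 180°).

At s = jω = j4:
zero (s+4): 4 + j4 → |·| = √(4²+4²) = √32 ≈ 5.6569, ∠ = arctan(4/4) ≈ 45.00°
zero (s+56): 56 + j4 → |·| = √(56²+4²) = √3152 ≈ 56.143, ∠ = arctan(4/56) ≈ 4.09°
pole (s+80): 80 + j4 → |·| = √(80²+4²) = √6416 ≈ 80.1, ∠ = arctan(4/80) ≈ 2.86°
pole (s+100): 100 + j4 → |·| = √(100²+4²) = √10016 ≈ 100.08, ∠ = arctan(4/100) ≈ 2.29°
pole (s+181): 181 + j4 → |·| = √(181²+4²) = √32777 ≈ 181.04, ∠ = arctan(4/181) ≈ 1.27°
|H| = 500 · 317.6 / 1.4513e+06 ≈ 0.10942
Gain = 20 log₁₀(0.10942) ≈ -19.22 dB
∠H = 49.09° − 6.42° = 42.67°

At s = jω = j100:
zero (s+4): 4 + j100 → |·| = √(4²+100²) = √10016 ≈ 100.08, ∠ = arctan(100/4) ≈ 87.71°
zero (s+56): 56 + j100 → |·| = √(56²+100²) = √13136 ≈ 114.61, ∠ = arctan(100/56) ≈ 60.75°
pole (s+80): 80 + j100 → |·| = √(80²+100²) = √16400 ≈ 128.06, ∠ = arctan(100/80) ≈ 51.34°
pole (s+100): 100 + j100 → |·| = √(100²+100²) = √20000 ≈ 141.42, ∠ = arctan(100/100) ≈ 45.00°
pole (s+181): 181 + j100 → |·| = √(181²+100²) = √42761 ≈ 206.79, ∠ = arctan(100/181) ≈ 28.92°
|H| = 500 · 11470 / 3.745e+06 ≈ 1.5314
Gain = 20 log₁₀(1.5314) ≈ 3.70 dB
∠H = 148.46° − 125.26° = 23.20°

ω = 4: -19.2 dB, 42.7°; ω = 100: 3.7 dB, 23.2°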